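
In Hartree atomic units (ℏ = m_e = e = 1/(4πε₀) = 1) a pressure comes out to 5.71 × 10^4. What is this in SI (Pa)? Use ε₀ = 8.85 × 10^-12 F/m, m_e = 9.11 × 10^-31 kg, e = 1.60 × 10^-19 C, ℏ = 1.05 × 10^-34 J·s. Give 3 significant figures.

One atomic unit of pressure: P_au = E_h/a₀³ = m_e⁴e¹⁰/((4πε₀)⁵ℏ⁸) = 3.01 × 10^13 Pa.
5.71 × 10^4 × 3.01 × 10^13 Pa = 1.72 × 10^18 Pa

1.72 × 10^18 Pa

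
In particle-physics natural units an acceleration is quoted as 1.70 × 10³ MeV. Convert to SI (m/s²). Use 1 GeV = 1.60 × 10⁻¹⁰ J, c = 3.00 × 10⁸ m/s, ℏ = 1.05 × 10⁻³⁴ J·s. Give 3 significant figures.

Acceleration is [L]/[T]² = c·[E]/ℏ.
1 GeV → c/ℏ × (1 GeV in J) = 4.57 × 10³² m/s².
Convert the energy scale: 1.70 × 10³ MeV = 1.70 GeV.
Result: 1.70 × 4.57 × 10³² = 7.77 × 10³² m/s².

7.77 × 10³² m/s²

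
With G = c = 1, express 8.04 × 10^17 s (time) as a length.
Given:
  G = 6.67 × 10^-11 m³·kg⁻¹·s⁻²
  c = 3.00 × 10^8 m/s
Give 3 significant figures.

Time → length via c.
8.04 × 10^17 s × (c) = 2.41 × 10^26 m

2.41 × 10^26 m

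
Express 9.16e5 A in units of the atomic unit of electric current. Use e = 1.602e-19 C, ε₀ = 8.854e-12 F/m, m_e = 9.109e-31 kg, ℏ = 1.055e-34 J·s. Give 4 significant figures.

atomic unit of electric current: I_au = e E_h/ℏ = m_e e⁵/((4πε₀)²ℏ³) = 6.612e-3 A.
9.16e5 / 6.612e-3 = 1.385e8

1.385e8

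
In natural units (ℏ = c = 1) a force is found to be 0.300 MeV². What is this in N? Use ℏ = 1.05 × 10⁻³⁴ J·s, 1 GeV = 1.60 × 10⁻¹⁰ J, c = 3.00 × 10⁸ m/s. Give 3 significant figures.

0.244 N

Force is [E]/[L] = [E]²/(ℏc); restore (ℏc)⁻¹.
1 GeV² → 1/(ℏc) × (1 GeV in J)² = 8.13 × 10⁵ N.
Convert the energy scale: 0.300 MeV² = 3.00 × 10⁻⁷ GeV².
Result: 3.00 × 10⁻⁷ × 8.13 × 10⁵ = 0.244 N.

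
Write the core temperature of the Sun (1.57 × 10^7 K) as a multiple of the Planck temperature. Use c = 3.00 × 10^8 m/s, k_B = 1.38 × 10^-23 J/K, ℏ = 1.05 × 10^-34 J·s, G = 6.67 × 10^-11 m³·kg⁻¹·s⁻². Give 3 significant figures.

1.11 × 10^-25

Planck temperature: T_P = √(ℏc⁵/G) / k_B = 1.42 × 10^32 K.
1.57 × 10^7 / 1.42 × 10^32 = 1.11 × 10^-25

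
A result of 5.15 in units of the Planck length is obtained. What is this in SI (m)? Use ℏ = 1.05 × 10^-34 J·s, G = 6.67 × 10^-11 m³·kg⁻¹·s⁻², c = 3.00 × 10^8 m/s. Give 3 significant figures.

8.29 × 10^-35 m

One Planck length: ℓ_P = √(ℏG/c³) = 1.61 × 10^-35 m.
5.15 × 1.61 × 10^-35 m = 8.29 × 10^-35 m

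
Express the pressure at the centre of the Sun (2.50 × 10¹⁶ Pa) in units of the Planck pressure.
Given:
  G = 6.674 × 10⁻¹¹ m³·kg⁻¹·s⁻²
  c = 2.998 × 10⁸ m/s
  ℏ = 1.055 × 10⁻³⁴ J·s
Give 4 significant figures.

5.397 × 10⁻⁹⁸

Planck pressure: p_P = c⁷/(ℏG²) = 4.632 × 10¹¹³ Pa.
2.50 × 10¹⁶ / 4.632 × 10¹¹³ = 5.397 × 10⁻⁹⁸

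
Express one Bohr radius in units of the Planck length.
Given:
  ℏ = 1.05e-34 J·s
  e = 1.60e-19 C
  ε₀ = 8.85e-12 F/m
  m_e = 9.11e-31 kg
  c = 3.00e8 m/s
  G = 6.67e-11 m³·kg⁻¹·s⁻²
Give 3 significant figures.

3.26e24

Bohr radius: a₀ = 4πε₀ℏ²/(m_e e²) = 5.26e-11 m
Planck length: ℓ_P = √(ℏG/c³) = 1.61e-35 m
ratio = 5.26e-11 / 1.61e-35 = 3.26e24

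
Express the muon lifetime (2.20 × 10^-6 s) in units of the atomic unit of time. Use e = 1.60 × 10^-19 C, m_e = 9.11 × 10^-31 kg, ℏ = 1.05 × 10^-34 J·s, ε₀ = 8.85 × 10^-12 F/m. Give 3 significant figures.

atomic unit of time: τ_au = (4πε₀)²ℏ³/(m_e e⁴) = 2.40 × 10^-17 s.
2.20 × 10^-6 / 2.40 × 10^-17 = 9.17 × 10^10

9.17 × 10^10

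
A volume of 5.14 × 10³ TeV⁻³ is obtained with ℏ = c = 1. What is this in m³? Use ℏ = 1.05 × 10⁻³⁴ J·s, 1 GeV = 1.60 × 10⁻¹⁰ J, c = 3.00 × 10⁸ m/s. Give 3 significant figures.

Volume is [L]³ = [E]⁻³·(ℏc)³.
1 GeV⁻³ → (ℏc)³ × (1 GeV in J)⁻³ = 7.63 × 10⁻⁴⁸ m³.
Convert the energy scale: 5.14 × 10³ TeV⁻³ = 5.14 × 10⁻⁶ GeV⁻³.
Result: 5.14 × 10⁻⁶ × 7.63 × 10⁻⁴⁸ = 3.92 × 10⁻⁵³ m³.

3.92 × 10⁻⁵³ m³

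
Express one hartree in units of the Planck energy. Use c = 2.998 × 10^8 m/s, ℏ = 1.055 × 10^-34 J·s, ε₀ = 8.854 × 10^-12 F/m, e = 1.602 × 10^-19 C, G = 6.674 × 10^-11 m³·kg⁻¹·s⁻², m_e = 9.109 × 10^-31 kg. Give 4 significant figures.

2.225 × 10^-27

hartree: E_h = m_e e⁴/(4πε₀ℏ)² = 4.354 × 10^-18 J
Planck energy: E_P = √(ℏc⁵/G) = 1.957 × 10^9 J
ratio = 4.354 × 10^-18 / 1.957 × 10^9 = 2.225 × 10^-27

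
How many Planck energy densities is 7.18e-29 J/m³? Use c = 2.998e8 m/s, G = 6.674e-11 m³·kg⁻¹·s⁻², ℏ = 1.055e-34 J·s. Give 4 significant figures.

1.550e-142

Planck energy density: u_P = c⁷/(ℏG²) = 4.632e113 J/m³.
7.18e-29 / 4.632e113 = 1.550e-142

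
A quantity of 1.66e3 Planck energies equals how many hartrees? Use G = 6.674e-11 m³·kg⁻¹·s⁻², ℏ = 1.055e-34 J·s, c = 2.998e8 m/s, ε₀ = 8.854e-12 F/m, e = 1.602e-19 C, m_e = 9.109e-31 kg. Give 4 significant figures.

7.459e29

Planck energy: E_P = √(ℏc⁵/G) = 1.957e9 J
hartree: E_h = m_e e⁴/(4πε₀ℏ)² = 4.354e-18 J
1.66e3 × 1.957e9 / 4.354e-18 = 7.459e29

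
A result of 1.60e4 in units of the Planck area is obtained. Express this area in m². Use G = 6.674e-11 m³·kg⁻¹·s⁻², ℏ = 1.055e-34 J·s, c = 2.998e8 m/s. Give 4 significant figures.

One Planck area: A_P = ℏG/c³ = 2.613e-70 m².
1.60e4 × 2.613e-70 m² = 4.181e-66 m²

4.181e-66 m²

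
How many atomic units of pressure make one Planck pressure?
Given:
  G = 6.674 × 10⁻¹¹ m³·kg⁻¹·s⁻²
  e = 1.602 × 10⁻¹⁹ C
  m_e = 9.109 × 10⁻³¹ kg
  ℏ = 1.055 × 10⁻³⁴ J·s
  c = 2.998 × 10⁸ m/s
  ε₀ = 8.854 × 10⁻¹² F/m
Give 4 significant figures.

1.581 × 10¹⁰⁰

Planck pressure: p_P = c⁷/(ℏG²) = 4.632 × 10¹¹³ Pa
atomic unit of pressure: P_au = E_h/a₀³ = m_e⁴e¹⁰/((4πε₀)⁵ℏ⁸) = 2.929 × 10¹³ Pa
ratio = 4.632 × 10¹¹³ / 2.929 × 10¹³ = 1.581 × 10¹⁰⁰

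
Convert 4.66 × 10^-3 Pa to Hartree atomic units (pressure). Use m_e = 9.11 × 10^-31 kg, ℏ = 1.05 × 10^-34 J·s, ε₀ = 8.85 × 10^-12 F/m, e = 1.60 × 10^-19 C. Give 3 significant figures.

atomic unit of pressure: P_au = E_h/a₀³ = m_e⁴e¹⁰/((4πε₀)⁵ℏ⁸) = 3.01 × 10^13 Pa.
4.66 × 10^-3 / 3.01 × 10^13 = 1.55 × 10^-16

1.55 × 10^-16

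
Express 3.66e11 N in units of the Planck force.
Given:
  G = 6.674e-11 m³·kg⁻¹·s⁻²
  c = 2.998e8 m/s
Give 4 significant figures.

3.024e-33

Planck force: F_P = c⁴/G = 1.210e44 N.
3.66e11 / 1.210e44 = 3.024e-33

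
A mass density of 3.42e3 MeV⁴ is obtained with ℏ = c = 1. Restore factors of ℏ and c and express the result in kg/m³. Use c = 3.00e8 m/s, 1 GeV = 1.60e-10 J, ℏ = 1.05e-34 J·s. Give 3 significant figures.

Mass density is [E]/(c²[L]³) = [E]⁴/(ℏ³c⁵).
1 GeV⁴ → 1/(ℏ³c⁵) × (1 GeV in J)⁴ = 2.33e20 kg/m³.
Convert the energy scale: 3.42e3 MeV⁴ = 3.42e-9 GeV⁴.
Result: 3.42e-9 × 2.33e20 = 7.97e11 kg/m³.

7.97e11 kg/m³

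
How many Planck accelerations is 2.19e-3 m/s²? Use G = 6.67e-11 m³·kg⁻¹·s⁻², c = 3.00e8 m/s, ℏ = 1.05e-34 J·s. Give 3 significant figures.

Planck acceleration: a_P = √(c⁷/(ℏG)) = 5.59e51 m/s².
2.19e-3 / 5.59e51 = 3.92e-55

3.92e-55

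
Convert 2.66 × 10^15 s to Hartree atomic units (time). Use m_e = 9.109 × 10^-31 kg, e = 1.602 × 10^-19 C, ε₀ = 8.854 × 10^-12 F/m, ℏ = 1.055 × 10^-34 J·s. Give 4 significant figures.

atomic unit of time: τ_au = (4πε₀)²ℏ³/(m_e e⁴) = 2.423 × 10^-17 s.
2.66 × 10^15 / 2.423 × 10^-17 = 1.098 × 10^32

1.098 × 10^32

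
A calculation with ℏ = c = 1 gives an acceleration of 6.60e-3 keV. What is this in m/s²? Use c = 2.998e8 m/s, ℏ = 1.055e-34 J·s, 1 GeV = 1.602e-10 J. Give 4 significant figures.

Acceleration is [L]/[T]² = c·[E]/ℏ.
1 GeV → c/ℏ × (1 GeV in J) = 4.552e32 m/s².
Convert the energy scale: 6.60e-3 keV = 6.60e-9 GeV.
Result: 6.60e-9 × 4.552e32 = 3.005e24 m/s².

3.005e24 m/s²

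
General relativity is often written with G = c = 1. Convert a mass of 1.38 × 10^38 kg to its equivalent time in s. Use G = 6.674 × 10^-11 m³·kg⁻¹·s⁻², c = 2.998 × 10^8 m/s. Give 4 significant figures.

341.8 s

Mass → time via G/c³.
1.38 × 10^38 kg × (G/c³) = 341.8 s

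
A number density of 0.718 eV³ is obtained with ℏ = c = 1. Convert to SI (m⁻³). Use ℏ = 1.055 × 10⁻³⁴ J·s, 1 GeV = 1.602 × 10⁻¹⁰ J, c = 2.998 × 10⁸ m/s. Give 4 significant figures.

Number density is [L]⁻³ = [E]³/(ℏc)³.
1 GeV³ → 1/(ℏc)³ × (1 GeV in J)³ = 1.299 × 10⁴⁷ m⁻³.
Convert the energy scale: 0.718 eV³ = 7.18 × 10⁻²⁸ GeV³.
Result: 7.18 × 10⁻²⁸ × 1.299 × 10⁴⁷ = 9.330 × 10¹⁹ m⁻³.

9.330 × 10¹⁹ m⁻³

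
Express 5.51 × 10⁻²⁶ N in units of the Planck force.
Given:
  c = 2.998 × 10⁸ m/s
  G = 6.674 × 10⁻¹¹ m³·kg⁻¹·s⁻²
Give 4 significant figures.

Planck force: F_P = c⁴/G = 1.210 × 10⁴⁴ N.
5.51 × 10⁻²⁶ / 1.210 × 10⁴⁴ = 4.552 × 10⁻⁷⁰

4.552 × 10⁻⁷⁰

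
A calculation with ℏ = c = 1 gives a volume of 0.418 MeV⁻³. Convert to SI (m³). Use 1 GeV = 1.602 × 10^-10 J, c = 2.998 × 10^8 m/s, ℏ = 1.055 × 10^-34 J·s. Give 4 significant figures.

Volume is [L]³ = [E]⁻³·(ℏc)³.
1 GeV⁻³ → (ℏc)³ × (1 GeV in J)⁻³ = 7.696 × 10^-48 m³.
Convert the energy scale: 0.418 MeV⁻³ = 4.18 × 10^8 GeV⁻³.
Result: 4.18 × 10^8 × 7.696 × 10^-48 = 3.217 × 10^-39 m³.

3.217 × 10^-39 m³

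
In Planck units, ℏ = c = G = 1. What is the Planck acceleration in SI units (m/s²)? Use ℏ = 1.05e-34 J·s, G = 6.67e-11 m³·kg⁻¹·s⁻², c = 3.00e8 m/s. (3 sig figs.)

5.59e51 m/s²

The unique combination of the constants set to 1 with dimensions of acceleration is a_P = √(c⁷/(ℏG)).
  = √(3.12e103)
  = 5.59e51 m/s²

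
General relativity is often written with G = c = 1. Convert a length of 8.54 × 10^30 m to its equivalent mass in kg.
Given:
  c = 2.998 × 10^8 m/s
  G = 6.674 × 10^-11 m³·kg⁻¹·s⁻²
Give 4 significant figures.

1.150 × 10^58 kg

Length → mass via c²/G.
8.54 × 10^30 m × (c²/G) = 1.150 × 10^58 kg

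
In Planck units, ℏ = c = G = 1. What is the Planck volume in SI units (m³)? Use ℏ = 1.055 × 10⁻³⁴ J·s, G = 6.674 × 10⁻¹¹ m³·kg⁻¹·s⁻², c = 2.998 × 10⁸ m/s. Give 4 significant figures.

The unique combination of the constants set to 1 with dimensions of volume is V_P = (ℏG/c³)^(3/2).
  = √(1.784 × 10⁻²⁰⁹)
  = 4.224 × 10⁻¹⁰⁵ m³

4.224 × 10⁻¹⁰⁵ m³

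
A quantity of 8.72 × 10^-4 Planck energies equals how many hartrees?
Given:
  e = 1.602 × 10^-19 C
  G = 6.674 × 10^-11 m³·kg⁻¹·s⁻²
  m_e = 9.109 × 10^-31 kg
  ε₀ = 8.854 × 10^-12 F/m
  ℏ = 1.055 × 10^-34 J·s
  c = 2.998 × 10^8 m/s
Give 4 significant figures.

Planck energy: E_P = √(ℏc⁵/G) = 1.957 × 10^9 J
hartree: E_h = m_e e⁴/(4πε₀ℏ)² = 4.354 × 10^-18 J
8.72 × 10^-4 × 1.957 × 10^9 / 4.354 × 10^-18 = 3.918 × 10^23

3.918 × 10^23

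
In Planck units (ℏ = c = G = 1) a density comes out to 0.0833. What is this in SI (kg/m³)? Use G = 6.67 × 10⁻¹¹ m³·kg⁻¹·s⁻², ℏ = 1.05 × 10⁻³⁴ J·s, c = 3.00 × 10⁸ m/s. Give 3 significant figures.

4.33 × 10⁹⁵ kg/m³

One Planck density: ρ_P = c⁵/(ℏG²) = 5.20 × 10⁹⁶ kg/m³.
0.0833 × 5.20 × 10⁹⁶ kg/m³ = 4.33 × 10⁹⁵ kg/m³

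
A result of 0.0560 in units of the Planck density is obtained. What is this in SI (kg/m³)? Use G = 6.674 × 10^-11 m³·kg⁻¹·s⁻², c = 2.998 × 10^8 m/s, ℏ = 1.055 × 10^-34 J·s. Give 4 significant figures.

One Planck density: ρ_P = c⁵/(ℏG²) = 5.154 × 10^96 kg/m³.
0.0560 × 5.154 × 10^96 kg/m³ = 2.886 × 10^95 kg/m³

2.886 × 10^95 kg/m³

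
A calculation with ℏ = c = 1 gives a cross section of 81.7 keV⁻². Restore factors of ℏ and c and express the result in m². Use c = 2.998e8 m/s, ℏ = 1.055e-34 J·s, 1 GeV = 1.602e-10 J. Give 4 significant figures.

3.185e-18 m²

Area is [L]² = [E]⁻²·(ℏc)²; restore (ℏc)².
1 GeV⁻² → (ℏc)² × (1 GeV in J)⁻² = 3.898e-32 m².
Convert the energy scale: 81.7 keV⁻² = 8.17e13 GeV⁻².
Result: 8.17e13 × 3.898e-32 = 3.185e-18 m².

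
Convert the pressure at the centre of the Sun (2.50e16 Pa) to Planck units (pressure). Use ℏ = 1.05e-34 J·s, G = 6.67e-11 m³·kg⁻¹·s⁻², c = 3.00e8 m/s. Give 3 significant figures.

5.34e-98

Planck pressure: p_P = c⁷/(ℏG²) = 4.68e113 Pa.
2.50e16 / 4.68e113 = 5.34e-98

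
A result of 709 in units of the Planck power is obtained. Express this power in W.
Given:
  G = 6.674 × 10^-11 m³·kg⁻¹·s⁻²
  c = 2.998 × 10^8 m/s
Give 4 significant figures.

2.573 × 10^55 W

One Planck power: P_P = c⁵/G = 3.629 × 10^52 W.
709 × 3.629 × 10^52 W = 2.573 × 10^55 W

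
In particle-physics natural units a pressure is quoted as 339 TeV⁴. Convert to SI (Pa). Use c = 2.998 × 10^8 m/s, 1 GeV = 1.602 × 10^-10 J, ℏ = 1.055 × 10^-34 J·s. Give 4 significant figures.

7.057 × 10^51 Pa

Pressure is [E]/[L]³ = [E]⁴/(ℏc)³.
1 GeV⁴ → 1/(ℏc)³ × (1 GeV in J)⁴ = 2.082 × 10^37 Pa.
Convert the energy scale: 339 TeV⁴ = 3.39 × 10^14 GeV⁴.
Result: 3.39 × 10^14 × 2.082 × 10^37 = 7.057 × 10^51 Pa.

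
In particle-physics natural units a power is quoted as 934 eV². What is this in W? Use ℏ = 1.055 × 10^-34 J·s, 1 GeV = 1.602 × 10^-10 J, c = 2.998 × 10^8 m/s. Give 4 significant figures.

Power is [E]/[T] = [E]²/ℏ.
1 GeV² → 1/ℏ × (1 GeV in J)² = 2.433 × 10^14 W.
Convert the energy scale: 934 eV² = 9.34 × 10^-16 GeV².
Result: 9.34 × 10^-16 × 2.433 × 10^14 = 0.2272 W.

0.2272 W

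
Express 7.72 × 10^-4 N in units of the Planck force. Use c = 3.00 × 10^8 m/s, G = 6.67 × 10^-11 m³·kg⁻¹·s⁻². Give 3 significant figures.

6.36 × 10^-48

Planck force: F_P = c⁴/G = 1.21 × 10^44 N.
7.72 × 10^-4 / 1.21 × 10^44 = 6.36 × 10^-48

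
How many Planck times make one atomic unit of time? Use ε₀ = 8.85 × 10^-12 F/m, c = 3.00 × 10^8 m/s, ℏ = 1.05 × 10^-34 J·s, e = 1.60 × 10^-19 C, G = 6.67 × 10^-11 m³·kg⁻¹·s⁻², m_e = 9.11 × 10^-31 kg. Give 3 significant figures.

atomic unit of time: τ_au = (4πε₀)²ℏ³/(m_e e⁴) = 2.40 × 10^-17 s
Planck time: t_P = √(ℏG/c⁵) = 5.37 × 10^-44 s
ratio = 2.40 × 10^-17 / 5.37 × 10^-44 = 4.47 × 10^26

4.47 × 10^26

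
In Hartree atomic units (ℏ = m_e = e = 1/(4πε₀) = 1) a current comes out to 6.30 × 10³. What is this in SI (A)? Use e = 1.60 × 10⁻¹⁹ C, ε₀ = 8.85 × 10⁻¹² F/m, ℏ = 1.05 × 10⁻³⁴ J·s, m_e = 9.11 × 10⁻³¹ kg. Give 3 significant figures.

42 A

One atomic unit of electric current: I_au = e E_h/ℏ = m_e e⁵/((4πε₀)²ℏ³) = 6.67 × 10⁻³ A.
6.30 × 10³ × 6.67 × 10⁻³ A = 42 A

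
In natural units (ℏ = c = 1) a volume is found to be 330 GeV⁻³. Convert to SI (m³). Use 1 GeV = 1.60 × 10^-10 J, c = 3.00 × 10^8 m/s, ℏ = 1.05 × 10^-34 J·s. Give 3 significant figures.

2.52 × 10^-45 m³

Volume is [L]³ = [E]⁻³·(ℏc)³.
1 GeV⁻³ → (ℏc)³ × (1 GeV in J)⁻³ = 7.63 × 10^-48 m³.
Result: 330 × 7.63 × 10^-48 = 2.52 × 10^-45 m³.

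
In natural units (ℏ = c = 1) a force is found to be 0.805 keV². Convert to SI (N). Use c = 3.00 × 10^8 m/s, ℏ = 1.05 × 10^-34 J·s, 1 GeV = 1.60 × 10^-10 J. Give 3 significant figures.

Force is [E]/[L] = [E]²/(ℏc); restore (ℏc)⁻¹.
1 GeV² → 1/(ℏc) × (1 GeV in J)² = 8.13 × 10^5 N.
Convert the energy scale: 0.805 keV² = 8.05 × 10^-13 GeV².
Result: 8.05 × 10^-13 × 8.13 × 10^5 = 6.54 × 10^-7 N.

6.54 × 10^-7 N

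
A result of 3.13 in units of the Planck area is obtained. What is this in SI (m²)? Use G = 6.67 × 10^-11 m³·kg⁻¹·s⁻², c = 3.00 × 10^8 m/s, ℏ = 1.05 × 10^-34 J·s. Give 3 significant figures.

8.12 × 10^-70 m²

One Planck area: A_P = ℏG/c³ = 2.59 × 10^-70 m².
3.13 × 2.59 × 10^-70 m² = 8.12 × 10^-70 m²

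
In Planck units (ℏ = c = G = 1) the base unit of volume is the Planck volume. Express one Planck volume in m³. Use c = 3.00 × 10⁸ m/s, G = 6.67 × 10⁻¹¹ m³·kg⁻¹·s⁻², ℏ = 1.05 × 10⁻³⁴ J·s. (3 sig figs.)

4.18 × 10⁻¹⁰⁵ m³

V_P = (ℏG/c³)^(3/2)
  = √(1.75 × 10⁻²⁰⁹)
  = 4.18 × 10⁻¹⁰⁵ m³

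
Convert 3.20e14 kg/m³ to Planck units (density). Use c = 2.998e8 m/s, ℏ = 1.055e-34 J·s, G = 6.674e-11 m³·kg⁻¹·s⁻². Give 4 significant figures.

6.209e-83

Planck density: ρ_P = c⁵/(ℏG²) = 5.154e96 kg/m³.
3.20e14 / 5.154e96 = 6.209e-83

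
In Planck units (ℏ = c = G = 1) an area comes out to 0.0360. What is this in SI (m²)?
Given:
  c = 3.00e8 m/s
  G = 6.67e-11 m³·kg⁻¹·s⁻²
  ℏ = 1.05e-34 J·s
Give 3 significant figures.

9.34e-72 m²

One Planck area: A_P = ℏG/c³ = 2.59e-70 m².
0.0360 × 2.59e-70 m² = 9.34e-72 m²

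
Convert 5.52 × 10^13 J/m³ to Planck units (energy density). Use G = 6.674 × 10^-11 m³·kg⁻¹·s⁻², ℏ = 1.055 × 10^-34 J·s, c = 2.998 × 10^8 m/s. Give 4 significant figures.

1.192 × 10^-100

Planck energy density: u_P = c⁷/(ℏG²) = 4.632 × 10^113 J/m³.
5.52 × 10^13 / 4.632 × 10^113 = 1.192 × 10^-100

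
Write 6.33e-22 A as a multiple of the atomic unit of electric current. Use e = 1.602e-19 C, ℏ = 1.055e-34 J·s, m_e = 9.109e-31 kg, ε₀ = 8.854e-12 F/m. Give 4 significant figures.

9.574e-20

atomic unit of electric current: I_au = e E_h/ℏ = m_e e⁵/((4πε₀)²ℏ³) = 6.612e-3 A.
6.33e-22 / 6.612e-3 = 9.574e-20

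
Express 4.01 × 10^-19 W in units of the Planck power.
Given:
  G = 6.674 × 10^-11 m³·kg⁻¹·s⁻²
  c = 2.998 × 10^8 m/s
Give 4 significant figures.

1.105 × 10^-71

Planck power: P_P = c⁵/G = 3.629 × 10^52 W.
4.01 × 10^-19 / 3.629 × 10^52 = 1.105 × 10^-71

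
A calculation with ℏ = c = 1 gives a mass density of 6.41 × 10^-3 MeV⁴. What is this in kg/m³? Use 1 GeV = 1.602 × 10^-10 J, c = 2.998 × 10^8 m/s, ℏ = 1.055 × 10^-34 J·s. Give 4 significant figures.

Mass density is [E]/(c²[L]³) = [E]⁴/(ℏ³c⁵).
1 GeV⁴ → 1/(ℏ³c⁵) × (1 GeV in J)⁴ = 2.316 × 10^20 kg/m³.
Convert the energy scale: 6.41 × 10^-3 MeV⁴ = 6.41 × 10^-15 GeV⁴.
Result: 6.41 × 10^-15 × 2.316 × 10^20 = 1.485 × 10^6 kg/m³.

1.485 × 10^6 kg/m³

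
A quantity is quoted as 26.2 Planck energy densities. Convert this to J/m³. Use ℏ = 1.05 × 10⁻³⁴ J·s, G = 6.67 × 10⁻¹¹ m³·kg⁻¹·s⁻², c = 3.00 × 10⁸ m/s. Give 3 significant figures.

1.23 × 10¹¹⁵ J/m³

One Planck energy density: u_P = c⁷/(ℏG²) = 4.68 × 10¹¹³ J/m³.
26.2 × 4.68 × 10¹¹³ J/m³ = 1.23 × 10¹¹⁵ J/m³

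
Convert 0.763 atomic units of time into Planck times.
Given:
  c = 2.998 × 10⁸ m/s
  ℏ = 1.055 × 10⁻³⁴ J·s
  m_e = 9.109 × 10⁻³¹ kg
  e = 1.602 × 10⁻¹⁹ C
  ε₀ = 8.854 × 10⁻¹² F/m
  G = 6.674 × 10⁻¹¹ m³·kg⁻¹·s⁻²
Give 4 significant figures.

3.429 × 10²⁶

atomic unit of time: τ_au = (4πε₀)²ℏ³/(m_e e⁴) = 2.423 × 10⁻¹⁷ s
Planck time: t_P = √(ℏG/c⁵) = 5.392 × 10⁻⁴⁴ s
0.763 × 2.423 × 10⁻¹⁷ / 5.392 × 10⁻⁴⁴ = 3.429 × 10²⁶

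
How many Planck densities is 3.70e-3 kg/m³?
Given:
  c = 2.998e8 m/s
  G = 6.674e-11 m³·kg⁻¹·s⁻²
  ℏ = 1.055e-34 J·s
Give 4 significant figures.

Planck density: ρ_P = c⁵/(ℏG²) = 5.154e96 kg/m³.
3.70e-3 / 5.154e96 = 7.179e-100

7.179e-100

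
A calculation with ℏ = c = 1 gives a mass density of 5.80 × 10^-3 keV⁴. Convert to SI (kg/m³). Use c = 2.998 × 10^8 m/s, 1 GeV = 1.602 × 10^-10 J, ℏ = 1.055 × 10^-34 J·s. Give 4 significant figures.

Mass density is [E]/(c²[L]³) = [E]⁴/(ℏ³c⁵).
1 GeV⁴ → 1/(ℏ³c⁵) × (1 GeV in J)⁴ = 2.316 × 10^20 kg/m³.
Convert the energy scale: 5.80 × 10^-3 keV⁴ = 5.80 × 10^-27 GeV⁴.
Result: 5.80 × 10^-27 × 2.316 × 10^20 = 1.343 × 10^-6 kg/m³.

1.343 × 10^-6 kg/m³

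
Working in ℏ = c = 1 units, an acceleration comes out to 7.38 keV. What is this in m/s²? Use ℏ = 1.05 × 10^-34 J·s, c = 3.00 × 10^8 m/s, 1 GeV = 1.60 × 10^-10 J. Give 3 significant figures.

Acceleration is [L]/[T]² = c·[E]/ℏ.
1 GeV → c/ℏ × (1 GeV in J) = 4.57 × 10^32 m/s².
Convert the energy scale: 7.38 keV = 7.38 × 10^-6 GeV.
Result: 7.38 × 10^-6 × 4.57 × 10^32 = 3.37 × 10^27 m/s².

3.37 × 10^27 m/s²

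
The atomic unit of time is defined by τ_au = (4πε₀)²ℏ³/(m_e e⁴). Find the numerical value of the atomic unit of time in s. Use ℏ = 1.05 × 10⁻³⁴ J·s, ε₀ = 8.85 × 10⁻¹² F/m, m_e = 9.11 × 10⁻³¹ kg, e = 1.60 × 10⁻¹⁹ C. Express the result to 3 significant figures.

2.40 × 10⁻¹⁷ s

τ_au = (4πε₀)²ℏ³/(m_e e⁴)
E_h = 4.38 × 10⁻¹⁸ J
ℏ/E_h = 2.40 × 10⁻¹⁷ s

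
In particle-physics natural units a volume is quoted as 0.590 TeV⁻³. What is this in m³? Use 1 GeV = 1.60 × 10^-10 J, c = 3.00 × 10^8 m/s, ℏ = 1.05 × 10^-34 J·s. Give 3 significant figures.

Volume is [L]³ = [E]⁻³·(ℏc)³.
1 GeV⁻³ → (ℏc)³ × (1 GeV in J)⁻³ = 7.63 × 10^-48 m³.
Convert the energy scale: 0.590 TeV⁻³ = 5.90 × 10^-10 GeV⁻³.
Result: 5.90 × 10^-10 × 7.63 × 10^-48 = 4.50 × 10^-57 m³.

4.50 × 10^-57 m³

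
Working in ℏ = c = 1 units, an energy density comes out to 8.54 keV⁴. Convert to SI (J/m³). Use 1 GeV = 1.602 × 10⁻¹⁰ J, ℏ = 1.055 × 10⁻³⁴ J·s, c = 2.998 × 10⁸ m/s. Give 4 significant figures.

1.778 × 10¹⁴ J/m³

[E]/[L]³ = [E]⁴/(ℏc)³; restore (ℏc)⁻³.
1 GeV⁴ → 1/(ℏc)³ × (1 GeV in J)⁴ = 2.082 × 10³⁷ J/m³.
Convert the energy scale: 8.54 keV⁴ = 8.54 × 10⁻²⁴ GeV⁴.
Result: 8.54 × 10⁻²⁴ × 2.082 × 10³⁷ = 1.778 × 10¹⁴ J/m³.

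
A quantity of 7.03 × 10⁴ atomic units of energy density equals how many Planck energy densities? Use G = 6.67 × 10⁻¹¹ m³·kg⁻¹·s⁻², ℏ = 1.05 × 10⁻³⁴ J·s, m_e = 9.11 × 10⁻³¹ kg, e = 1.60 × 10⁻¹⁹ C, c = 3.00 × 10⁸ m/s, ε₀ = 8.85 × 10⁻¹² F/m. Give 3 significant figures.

4.52 × 10⁻⁹⁶

atomic unit of energy density: u_au = E_h/a₀³ = m_e⁴e¹⁰/((4πε₀)⁵ℏ⁸) = 3.01 × 10¹³ J/m³
Planck energy density: u_P = c⁷/(ℏG²) = 4.68 × 10¹¹³ J/m³
7.03 × 10⁴ × 3.01 × 10¹³ / 4.68 × 10¹¹³ = 4.52 × 10⁻⁹⁶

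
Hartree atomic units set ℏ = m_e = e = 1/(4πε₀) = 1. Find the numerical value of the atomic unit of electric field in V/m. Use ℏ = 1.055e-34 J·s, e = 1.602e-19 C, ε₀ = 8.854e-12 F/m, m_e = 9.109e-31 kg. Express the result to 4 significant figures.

The unique combination of the constants set to 1 with dimensions of electric field is E_au = E_h/(e a₀) = m_e²e⁵/((4πε₀)³ℏ⁴).
E_h = 4.354e-18 J
a₀ = 5.297e-11 m
E_h/(e·a₀) = 5.131e11 V/m

5.131e11 V/m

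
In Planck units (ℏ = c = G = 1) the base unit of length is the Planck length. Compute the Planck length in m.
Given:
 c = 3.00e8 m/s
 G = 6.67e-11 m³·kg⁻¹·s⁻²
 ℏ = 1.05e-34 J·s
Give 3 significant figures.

ℓ_P = √(ℏG/c³)
  = √(2.59e-70)
  = 1.61e-35 m

1.61e-35 m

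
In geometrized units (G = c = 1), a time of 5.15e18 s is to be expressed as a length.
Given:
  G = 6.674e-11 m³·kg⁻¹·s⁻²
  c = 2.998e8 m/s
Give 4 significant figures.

1.544e27 m

Time → length via c.
5.15e18 s × (c) = 1.544e27 m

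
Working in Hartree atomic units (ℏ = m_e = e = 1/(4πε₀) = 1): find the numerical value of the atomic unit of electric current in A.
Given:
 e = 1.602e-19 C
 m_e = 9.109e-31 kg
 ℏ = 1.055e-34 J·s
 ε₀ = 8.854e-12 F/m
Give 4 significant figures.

6.612e-3 A

The unique combination of the constants set to 1 with dimensions of current is I_au = e E_h/ℏ = m_e e⁵/((4πε₀)²ℏ³).
E_h = 4.354e-18 J
e·E_h/ℏ = 6.612e-3 A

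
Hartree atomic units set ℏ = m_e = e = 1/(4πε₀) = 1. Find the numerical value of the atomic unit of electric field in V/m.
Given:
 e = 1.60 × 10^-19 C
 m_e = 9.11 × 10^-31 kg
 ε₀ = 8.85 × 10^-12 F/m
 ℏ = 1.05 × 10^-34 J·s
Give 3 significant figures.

5.20 × 10^11 V/m

Dimensional analysis gives E_au = E_h/(e a₀) = m_e²e⁵/((4πε₀)³ℏ⁴).
E_h = 4.38 × 10^-18 J
a₀ = 5.26 × 10^-11 m
E_h/(e·a₀) = 5.20 × 10^11 V/m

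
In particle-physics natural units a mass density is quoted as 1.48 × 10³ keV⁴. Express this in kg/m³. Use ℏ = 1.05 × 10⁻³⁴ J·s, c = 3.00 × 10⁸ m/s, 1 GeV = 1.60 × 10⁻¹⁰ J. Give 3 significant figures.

0.345 kg/m³

Mass density is [E]/(c²[L]³) = [E]⁴/(ℏ³c⁵).
1 GeV⁴ → 1/(ℏ³c⁵) × (1 GeV in J)⁴ = 2.33 × 10²⁰ kg/m³.
Convert the energy scale: 1.48 × 10³ keV⁴ = 1.48 × 10⁻²¹ GeV⁴.
Result: 1.48 × 10⁻²¹ × 2.33 × 10²⁰ = 0.345 kg/m³.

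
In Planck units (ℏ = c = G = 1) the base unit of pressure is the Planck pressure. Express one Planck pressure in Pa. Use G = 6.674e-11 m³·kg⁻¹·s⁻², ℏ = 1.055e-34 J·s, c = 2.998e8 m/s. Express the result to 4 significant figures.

4.632e113 Pa

p_P = c⁷/(ℏG²)
  = 2.177e59 / 4.699e-55
  = 4.632e113 Pa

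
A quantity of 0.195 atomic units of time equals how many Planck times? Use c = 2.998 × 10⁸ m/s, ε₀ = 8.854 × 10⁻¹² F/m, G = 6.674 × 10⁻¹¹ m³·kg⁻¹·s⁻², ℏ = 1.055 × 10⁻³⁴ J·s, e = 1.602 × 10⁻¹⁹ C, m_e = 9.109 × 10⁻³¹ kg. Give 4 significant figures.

8.763 × 10²⁵

atomic unit of time: τ_au = (4πε₀)²ℏ³/(m_e e⁴) = 2.423 × 10⁻¹⁷ s
Planck time: t_P = √(ℏG/c⁵) = 5.392 × 10⁻⁴⁴ s
0.195 × 2.423 × 10⁻¹⁷ / 5.392 × 10⁻⁴⁴ = 8.763 × 10²⁵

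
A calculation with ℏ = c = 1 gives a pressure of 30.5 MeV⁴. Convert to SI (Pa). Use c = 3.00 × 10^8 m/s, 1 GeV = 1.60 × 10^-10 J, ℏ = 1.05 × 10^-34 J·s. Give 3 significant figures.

6.40 × 10^26 Pa

Pressure is [E]/[L]³ = [E]⁴/(ℏc)³.
1 GeV⁴ → 1/(ℏc)³ × (1 GeV in J)⁴ = 2.10 × 10^37 Pa.
Convert the energy scale: 30.5 MeV⁴ = 3.05 × 10^-11 GeV⁴.
Result: 3.05 × 10^-11 × 2.10 × 10^37 = 6.40 × 10^26 Pa.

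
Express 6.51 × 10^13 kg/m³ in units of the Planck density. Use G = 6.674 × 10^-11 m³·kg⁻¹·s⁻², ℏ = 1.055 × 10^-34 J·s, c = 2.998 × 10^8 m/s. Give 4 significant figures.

Planck density: ρ_P = c⁵/(ℏG²) = 5.154 × 10^96 kg/m³.
6.51 × 10^13 / 5.154 × 10^96 = 1.263 × 10^-83

1.263 × 10^-83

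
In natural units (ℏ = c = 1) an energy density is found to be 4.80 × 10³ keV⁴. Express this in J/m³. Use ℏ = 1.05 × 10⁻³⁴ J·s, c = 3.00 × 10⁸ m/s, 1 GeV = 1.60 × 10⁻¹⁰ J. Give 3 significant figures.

[E]/[L]³ = [E]⁴/(ℏc)³; restore (ℏc)⁻³.
1 GeV⁴ → 1/(ℏc)³ × (1 GeV in J)⁴ = 2.10 × 10³⁷ J/m³.
Convert the energy scale: 4.80 × 10³ keV⁴ = 4.80 × 10⁻²¹ GeV⁴.
Result: 4.80 × 10⁻²¹ × 2.10 × 10³⁷ = 1.01 × 10¹⁷ J/m³.

1.01 × 10¹⁷ J/m³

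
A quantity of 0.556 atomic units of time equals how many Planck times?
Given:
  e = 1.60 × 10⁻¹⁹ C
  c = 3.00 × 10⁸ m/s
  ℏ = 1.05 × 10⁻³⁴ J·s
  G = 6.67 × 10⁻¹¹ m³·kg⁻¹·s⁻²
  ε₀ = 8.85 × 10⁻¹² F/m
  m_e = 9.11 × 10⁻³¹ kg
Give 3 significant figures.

2.48 × 10²⁶

atomic unit of time: τ_au = (4πε₀)²ℏ³/(m_e e⁴) = 2.40 × 10⁻¹⁷ s
Planck time: t_P = √(ℏG/c⁵) = 5.37 × 10⁻⁴⁴ s
0.556 × 2.40 × 10⁻¹⁷ / 5.37 × 10⁻⁴⁴ = 2.48 × 10²⁶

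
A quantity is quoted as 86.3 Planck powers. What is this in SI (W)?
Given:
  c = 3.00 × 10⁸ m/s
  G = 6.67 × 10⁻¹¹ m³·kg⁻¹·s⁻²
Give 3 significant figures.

3.14 × 10⁵⁴ W

One Planck power: P_P = c⁵/G = 3.64 × 10⁵² W.
86.3 × 3.64 × 10⁵² W = 3.14 × 10⁵⁴ W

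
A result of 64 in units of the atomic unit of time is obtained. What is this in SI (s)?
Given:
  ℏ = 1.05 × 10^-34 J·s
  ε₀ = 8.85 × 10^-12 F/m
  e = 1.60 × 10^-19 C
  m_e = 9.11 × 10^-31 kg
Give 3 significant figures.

1.53 × 10^-15 s

One atomic unit of time: τ_au = (4πε₀)²ℏ³/(m_e e⁴) = 2.40 × 10^-17 s.
64 × 2.40 × 10^-17 s = 1.53 × 10^-15 s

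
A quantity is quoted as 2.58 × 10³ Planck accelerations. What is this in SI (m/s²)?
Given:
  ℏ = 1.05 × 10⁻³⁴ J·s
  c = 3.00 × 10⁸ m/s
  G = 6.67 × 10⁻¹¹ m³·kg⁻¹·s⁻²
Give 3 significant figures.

1.44 × 10⁵⁵ m/s²

One Planck acceleration: a_P = √(c⁷/(ℏG)) = 5.59 × 10⁵¹ m/s².
2.58 × 10³ × 5.59 × 10⁵¹ m/s² = 1.44 × 10⁵⁵ m/s²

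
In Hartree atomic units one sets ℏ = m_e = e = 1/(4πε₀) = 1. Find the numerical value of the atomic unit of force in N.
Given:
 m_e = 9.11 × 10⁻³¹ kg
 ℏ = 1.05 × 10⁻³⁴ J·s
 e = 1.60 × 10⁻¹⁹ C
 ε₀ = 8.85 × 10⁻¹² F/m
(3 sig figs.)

F_au = E_h/a₀ = m_e²e⁶/((4πε₀)³ℏ⁴)
E_h = 4.38 × 10⁻¹⁸ J
a₀ = 5.26 × 10⁻¹¹ m
E_h/a₀ = 8.33 × 10⁻⁸ N

8.33 × 10⁻⁸ N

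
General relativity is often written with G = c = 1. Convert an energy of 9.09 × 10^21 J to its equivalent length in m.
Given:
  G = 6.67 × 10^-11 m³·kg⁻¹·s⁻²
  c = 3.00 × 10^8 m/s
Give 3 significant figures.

Energy → length via G/c⁴.
9.09 × 10^21 J × (G/c⁴) = 7.49 × 10^-23 m

7.49 × 10^-23 m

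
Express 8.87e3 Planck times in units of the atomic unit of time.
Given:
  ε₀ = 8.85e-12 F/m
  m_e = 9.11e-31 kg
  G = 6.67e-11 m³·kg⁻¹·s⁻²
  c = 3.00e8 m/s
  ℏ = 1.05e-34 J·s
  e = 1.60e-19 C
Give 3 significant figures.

Planck time: t_P = √(ℏG/c⁵) = 5.37e-44 s
atomic unit of time: τ_au = (4πε₀)²ℏ³/(m_e e⁴) = 2.40e-17 s
8.87e3 × 5.37e-44 / 2.40e-17 = 1.99e-23

1.99e-23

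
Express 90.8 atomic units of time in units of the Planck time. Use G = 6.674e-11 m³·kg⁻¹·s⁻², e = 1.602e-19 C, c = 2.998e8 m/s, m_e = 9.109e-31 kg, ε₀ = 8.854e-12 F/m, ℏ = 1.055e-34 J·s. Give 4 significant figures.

4.080e28

atomic unit of time: τ_au = (4πε₀)²ℏ³/(m_e e⁴) = 2.423e-17 s
Planck time: t_P = √(ℏG/c⁵) = 5.392e-44 s
90.8 × 2.423e-17 / 5.392e-44 = 4.080e28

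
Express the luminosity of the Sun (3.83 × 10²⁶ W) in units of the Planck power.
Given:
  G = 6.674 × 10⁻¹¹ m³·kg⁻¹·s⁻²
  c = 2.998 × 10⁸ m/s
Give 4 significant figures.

Planck power: P_P = c⁵/G = 3.629 × 10⁵² W.
3.83 × 10²⁶ / 3.629 × 10⁵² = 1.055 × 10⁻²⁶

1.055 × 10⁻²⁶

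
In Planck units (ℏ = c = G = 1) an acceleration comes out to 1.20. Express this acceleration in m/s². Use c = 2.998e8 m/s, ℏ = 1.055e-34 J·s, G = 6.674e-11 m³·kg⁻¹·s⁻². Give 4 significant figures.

6.672e51 m/s²

One Planck acceleration: a_P = √(c⁷/(ℏG)) = 5.560e51 m/s².
1.20 × 5.560e51 m/s² = 6.672e51 m/s²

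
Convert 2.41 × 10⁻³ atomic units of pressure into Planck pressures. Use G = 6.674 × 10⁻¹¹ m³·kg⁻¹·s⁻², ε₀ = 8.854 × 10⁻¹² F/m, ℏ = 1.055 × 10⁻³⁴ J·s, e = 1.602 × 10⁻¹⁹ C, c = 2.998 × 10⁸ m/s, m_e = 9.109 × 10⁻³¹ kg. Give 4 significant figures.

atomic unit of pressure: P_au = E_h/a₀³ = m_e⁴e¹⁰/((4πε₀)⁵ℏ⁸) = 2.929 × 10¹³ Pa
Planck pressure: p_P = c⁷/(ℏG²) = 4.632 × 10¹¹³ Pa
2.41 × 10⁻³ × 2.929 × 10¹³ / 4.632 × 10¹¹³ = 1.524 × 10⁻¹⁰³

1.524 × 10⁻¹⁰³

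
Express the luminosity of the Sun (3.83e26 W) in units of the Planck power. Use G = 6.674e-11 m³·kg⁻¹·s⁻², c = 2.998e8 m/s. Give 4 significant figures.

1.055e-26

Planck power: P_P = c⁵/G = 3.629e52 W.
3.83e26 / 3.629e52 = 1.055e-26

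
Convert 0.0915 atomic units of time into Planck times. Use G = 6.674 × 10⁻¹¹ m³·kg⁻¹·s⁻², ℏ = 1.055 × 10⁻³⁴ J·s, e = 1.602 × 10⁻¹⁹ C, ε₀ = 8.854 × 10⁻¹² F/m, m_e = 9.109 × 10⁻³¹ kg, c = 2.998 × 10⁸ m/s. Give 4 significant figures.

4.112 × 10²⁵

atomic unit of time: τ_au = (4πε₀)²ℏ³/(m_e e⁴) = 2.423 × 10⁻¹⁷ s
Planck time: t_P = √(ℏG/c⁵) = 5.392 × 10⁻⁴⁴ s
0.0915 × 2.423 × 10⁻¹⁷ / 5.392 × 10⁻⁴⁴ = 4.112 × 10²⁵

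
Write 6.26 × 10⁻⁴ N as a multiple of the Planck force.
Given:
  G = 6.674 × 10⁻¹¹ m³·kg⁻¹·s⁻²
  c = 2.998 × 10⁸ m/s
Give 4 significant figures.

Planck force: F_P = c⁴/G = 1.210 × 10⁴⁴ N.
6.26 × 10⁻⁴ / 1.210 × 10⁴⁴ = 5.172 × 10⁻⁴⁸

5.172 × 10⁻⁴⁸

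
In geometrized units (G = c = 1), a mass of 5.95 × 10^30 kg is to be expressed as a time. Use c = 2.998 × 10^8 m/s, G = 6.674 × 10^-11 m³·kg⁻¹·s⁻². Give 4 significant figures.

Mass → time via G/c³.
5.95 × 10^30 kg × (G/c³) = 1.474 × 10^-5 s

1.474 × 10^-5 s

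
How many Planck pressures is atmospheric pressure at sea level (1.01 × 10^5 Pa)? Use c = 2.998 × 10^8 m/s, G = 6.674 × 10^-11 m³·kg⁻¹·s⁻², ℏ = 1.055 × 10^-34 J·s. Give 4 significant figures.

Planck pressure: p_P = c⁷/(ℏG²) = 4.632 × 10^113 Pa.
1.01 × 10^5 / 4.632 × 10^113 = 2.180 × 10^-109

2.180 × 10^-109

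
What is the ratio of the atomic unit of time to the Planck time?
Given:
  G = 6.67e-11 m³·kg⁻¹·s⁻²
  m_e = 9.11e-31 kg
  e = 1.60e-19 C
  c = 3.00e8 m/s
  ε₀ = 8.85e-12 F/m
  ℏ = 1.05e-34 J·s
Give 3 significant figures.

4.47e26

atomic unit of time: τ_au = (4πε₀)²ℏ³/(m_e e⁴) = 2.40e-17 s
Planck time: t_P = √(ℏG/c⁵) = 5.37e-44 s
ratio = 2.40e-17 / 5.37e-44 = 4.47e26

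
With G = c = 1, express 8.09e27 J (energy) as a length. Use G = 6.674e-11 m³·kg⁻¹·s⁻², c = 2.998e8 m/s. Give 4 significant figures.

6.684e-17 m

Energy → length via G/c⁴.
8.09e27 J × (G/c⁴) = 6.684e-17 m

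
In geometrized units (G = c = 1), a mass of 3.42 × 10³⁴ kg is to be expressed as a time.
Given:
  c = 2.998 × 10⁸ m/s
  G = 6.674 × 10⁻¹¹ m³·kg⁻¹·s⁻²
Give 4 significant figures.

Mass → time via G/c³.
3.42 × 10³⁴ kg × (G/c³) = 0.08471 s

0.08471 s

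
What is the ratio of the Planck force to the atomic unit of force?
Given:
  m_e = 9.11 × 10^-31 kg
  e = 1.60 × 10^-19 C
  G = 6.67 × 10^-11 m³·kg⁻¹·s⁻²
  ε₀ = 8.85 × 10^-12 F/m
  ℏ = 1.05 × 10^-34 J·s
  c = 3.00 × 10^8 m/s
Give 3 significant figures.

1.46 × 10^51

Planck force: F_P = c⁴/G = 1.21 × 10^44 N
atomic unit of force: F_au = E_h/a₀ = m_e²e⁶/((4πε₀)³ℏ⁴) = 8.33 × 10^-8 N
ratio = 1.21 × 10^44 / 8.33 × 10^-8 = 1.46 × 10^51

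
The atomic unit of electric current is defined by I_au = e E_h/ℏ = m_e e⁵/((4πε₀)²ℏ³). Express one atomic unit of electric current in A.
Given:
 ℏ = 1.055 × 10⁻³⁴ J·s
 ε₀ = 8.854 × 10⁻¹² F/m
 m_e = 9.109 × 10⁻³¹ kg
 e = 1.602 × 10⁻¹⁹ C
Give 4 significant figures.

6.612 × 10⁻³ A

I_au = e E_h/ℏ = m_e e⁵/((4πε₀)²ℏ³)
E_h = 4.354 × 10⁻¹⁸ J
e·E_h/ℏ = 6.612 × 10⁻³ A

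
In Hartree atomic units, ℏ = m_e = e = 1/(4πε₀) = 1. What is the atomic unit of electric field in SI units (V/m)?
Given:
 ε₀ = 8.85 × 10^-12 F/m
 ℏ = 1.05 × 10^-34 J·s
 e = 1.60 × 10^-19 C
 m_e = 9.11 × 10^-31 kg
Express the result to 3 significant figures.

5.20 × 10^11 V/m

From ℏ = m_e = e = 1/(4πε₀) = 1 the electric field scale is E_au = E_h/(e a₀) = m_e²e⁵/((4πε₀)³ℏ⁴).
E_h = 4.38 × 10^-18 J
a₀ = 5.26 × 10^-11 m
E_h/(e·a₀) = 5.20 × 10^11 V/m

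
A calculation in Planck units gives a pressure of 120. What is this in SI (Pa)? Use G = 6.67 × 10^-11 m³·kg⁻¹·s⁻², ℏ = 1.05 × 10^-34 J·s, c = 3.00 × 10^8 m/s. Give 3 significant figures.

5.62 × 10^115 Pa

One Planck pressure: p_P = c⁷/(ℏG²) = 4.68 × 10^113 Pa.
120 × 4.68 × 10^113 Pa = 5.62 × 10^115 Pa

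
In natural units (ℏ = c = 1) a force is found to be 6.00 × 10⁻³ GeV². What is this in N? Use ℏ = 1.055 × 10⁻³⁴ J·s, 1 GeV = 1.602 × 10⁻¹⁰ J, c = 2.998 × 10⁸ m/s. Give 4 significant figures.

4.868 × 10³ N

Force is [E]/[L] = [E]²/(ℏc); restore (ℏc)⁻¹.
1 GeV² → 1/(ℏc) × (1 GeV in J)² = 8.114 × 10⁵ N.
Result: 6.00 × 10⁻³ × 8.114 × 10⁵ = 4.868 × 10³ N.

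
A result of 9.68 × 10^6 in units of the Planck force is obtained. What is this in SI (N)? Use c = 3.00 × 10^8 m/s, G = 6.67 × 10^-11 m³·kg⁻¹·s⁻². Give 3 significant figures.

1.18 × 10^51 N

One Planck force: F_P = c⁴/G = 1.21 × 10^44 N.
9.68 × 10^6 × 1.21 × 10^44 N = 1.18 × 10^51 N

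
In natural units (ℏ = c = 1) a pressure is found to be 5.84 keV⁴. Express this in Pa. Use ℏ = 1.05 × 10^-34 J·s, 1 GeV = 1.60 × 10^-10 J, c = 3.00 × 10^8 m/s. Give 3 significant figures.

Pressure is [E]/[L]³ = [E]⁴/(ℏc)³.
1 GeV⁴ → 1/(ℏc)³ × (1 GeV in J)⁴ = 2.10 × 10^37 Pa.
Convert the energy scale: 5.84 keV⁴ = 5.84 × 10^-24 GeV⁴.
Result: 5.84 × 10^-24 × 2.10 × 10^37 = 1.22 × 10^14 Pa.

1.22 × 10^14 Pa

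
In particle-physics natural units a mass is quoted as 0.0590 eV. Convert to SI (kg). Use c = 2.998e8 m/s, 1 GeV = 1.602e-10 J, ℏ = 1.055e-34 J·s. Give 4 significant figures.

Mass is [E]/c²; divide by c².
1 GeV → 1/c² × (1 GeV in J) = 1.782e-27 kg.
Convert the energy scale: 0.0590 eV = 5.90e-11 GeV.
Result: 5.90e-11 × 1.782e-27 = 1.052e-37 kg.

1.052e-37 kg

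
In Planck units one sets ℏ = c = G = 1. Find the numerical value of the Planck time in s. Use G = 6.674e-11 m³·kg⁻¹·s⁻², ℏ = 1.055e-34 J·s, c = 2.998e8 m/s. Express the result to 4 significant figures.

5.392e-44 s

t_P = √(ℏG/c⁵)
  = √(2.907e-87)
  = 5.392e-44 s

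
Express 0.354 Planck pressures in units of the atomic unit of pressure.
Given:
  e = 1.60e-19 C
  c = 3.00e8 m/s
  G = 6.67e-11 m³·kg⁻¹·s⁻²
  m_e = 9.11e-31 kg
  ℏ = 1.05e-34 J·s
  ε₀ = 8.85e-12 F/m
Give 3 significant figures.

Planck pressure: p_P = c⁷/(ℏG²) = 4.68e113 Pa
atomic unit of pressure: P_au = E_h/a₀³ = m_e⁴e¹⁰/((4πε₀)⁵ℏ⁸) = 3.01e13 Pa
0.354 × 4.68e113 / 3.01e13 = 5.50e99

5.50e99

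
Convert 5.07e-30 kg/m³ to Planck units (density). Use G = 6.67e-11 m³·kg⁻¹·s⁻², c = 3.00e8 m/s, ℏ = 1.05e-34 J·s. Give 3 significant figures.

Planck density: ρ_P = c⁵/(ℏG²) = 5.20e96 kg/m³.
5.07e-30 / 5.20e96 = 9.75e-127

9.75e-127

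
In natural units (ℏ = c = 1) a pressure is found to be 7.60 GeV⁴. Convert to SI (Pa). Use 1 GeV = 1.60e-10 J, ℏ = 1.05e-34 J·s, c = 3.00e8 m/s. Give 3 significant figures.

Pressure is [E]/[L]³ = [E]⁴/(ℏc)³.
1 GeV⁴ → 1/(ℏc)³ × (1 GeV in J)⁴ = 2.10e37 Pa.
Result: 7.60 × 2.10e37 = 1.59e38 Pa.

1.59e38 Pa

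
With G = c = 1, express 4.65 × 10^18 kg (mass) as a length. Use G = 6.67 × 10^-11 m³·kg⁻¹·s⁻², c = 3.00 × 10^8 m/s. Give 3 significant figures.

In G = c = 1 units mass has dimensions of length; the conversion factor is G/c².
4.65 × 10^18 kg × (G/c²) = 3.45 × 10^-9 m

3.45 × 10^-9 m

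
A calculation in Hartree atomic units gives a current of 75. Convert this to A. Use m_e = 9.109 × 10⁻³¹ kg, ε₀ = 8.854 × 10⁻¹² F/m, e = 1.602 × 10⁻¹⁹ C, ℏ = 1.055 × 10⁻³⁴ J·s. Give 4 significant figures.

One atomic unit of electric current: I_au = e E_h/ℏ = m_e e⁵/((4πε₀)²ℏ³) = 6.612 × 10⁻³ A.
75 × 6.612 × 10⁻³ A = 0.4959 A

0.4959 A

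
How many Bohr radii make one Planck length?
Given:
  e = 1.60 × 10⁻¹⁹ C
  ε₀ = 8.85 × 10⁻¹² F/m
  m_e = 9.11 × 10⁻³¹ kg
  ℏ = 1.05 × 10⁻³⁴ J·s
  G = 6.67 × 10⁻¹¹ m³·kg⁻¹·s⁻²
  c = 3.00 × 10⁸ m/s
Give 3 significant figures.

3.06 × 10⁻²⁵

Planck length: ℓ_P = √(ℏG/c³) = 1.61 × 10⁻³⁵ m
Bohr radius: a₀ = 4πε₀ℏ²/(m_e e²) = 5.26 × 10⁻¹¹ m
ratio = 1.61 × 10⁻³⁵ / 5.26 × 10⁻¹¹ = 3.06 × 10⁻²⁵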